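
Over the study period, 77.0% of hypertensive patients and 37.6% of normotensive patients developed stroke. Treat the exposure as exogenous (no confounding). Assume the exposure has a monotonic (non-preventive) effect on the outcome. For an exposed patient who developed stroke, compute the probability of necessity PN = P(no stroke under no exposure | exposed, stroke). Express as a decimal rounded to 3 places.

p₁ = 0.77, p₀ = 0.376.
Under exogeneity and monotonicity, PN = (p₁ − p₀) / p₁.
PN = (0.77 − 0.376) / 0.77 = 0.394 / 0.77 ≈ 0.5117

PN ≈ 0.512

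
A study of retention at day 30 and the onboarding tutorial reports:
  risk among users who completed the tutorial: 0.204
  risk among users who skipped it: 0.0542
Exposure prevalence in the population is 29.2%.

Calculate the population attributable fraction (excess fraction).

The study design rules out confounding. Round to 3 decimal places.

PAF ≈ 0.447

Let p₁ = 0.204, p₀ = 0.0542.
Overall risk P(Y=1) = π·p₁ + (1−π)·p₀ = 0.292×0.204 + 0.708×0.0542 = 0.097942.
Under exogeneity, PAF = [P(Y=1) − p₀] / P(Y=1).
PAF = (0.097942 − 0.0542) / 0.097942 ≈ 0.4466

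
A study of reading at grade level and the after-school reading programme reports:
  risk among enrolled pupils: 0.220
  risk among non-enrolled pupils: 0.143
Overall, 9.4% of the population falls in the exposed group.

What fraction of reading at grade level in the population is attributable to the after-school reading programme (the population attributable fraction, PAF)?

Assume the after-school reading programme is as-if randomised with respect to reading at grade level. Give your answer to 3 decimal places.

PAF ≈ 0.048

Let p₁ = 0.22, p₀ = 0.143.
Overall risk P(Y=1) = π·p₁ + (1−π)·p₀ = 0.094×0.22 + 0.906×0.143 = 0.15024.
Under exogeneity, PAF = [P(Y=1) − p₀] / P(Y=1).
PAF = (0.15024 − 0.143) / 0.15024 ≈ 0.0482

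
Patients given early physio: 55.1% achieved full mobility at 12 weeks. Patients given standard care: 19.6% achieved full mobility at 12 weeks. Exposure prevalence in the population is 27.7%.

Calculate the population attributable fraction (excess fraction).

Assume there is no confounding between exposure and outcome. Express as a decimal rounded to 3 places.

p₁ = 0.551, p₀ = 0.196.
Overall risk P(Y=1) = π·p₁ + (1−π)·p₀ = 0.277×0.551 + 0.723×0.196 = 0.29434.
Under exogeneity, PAF = [P(Y=1) − p₀] / P(Y=1).
PAF = (0.29434 − 0.196) / 0.29434 ≈ 0.3341

PAF ≈ 0.334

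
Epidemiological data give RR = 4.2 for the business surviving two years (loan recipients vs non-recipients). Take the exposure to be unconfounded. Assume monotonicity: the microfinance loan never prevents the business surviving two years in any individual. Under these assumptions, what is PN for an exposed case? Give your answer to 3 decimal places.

Under exogeneity and monotonicity, PN = (RR − 1) / RR = 1 − 1/RR.
PN = (4.2 − 1) / 4.2 = 3.2 / 4.2 ≈ 0.7619

PN ≈ 0.762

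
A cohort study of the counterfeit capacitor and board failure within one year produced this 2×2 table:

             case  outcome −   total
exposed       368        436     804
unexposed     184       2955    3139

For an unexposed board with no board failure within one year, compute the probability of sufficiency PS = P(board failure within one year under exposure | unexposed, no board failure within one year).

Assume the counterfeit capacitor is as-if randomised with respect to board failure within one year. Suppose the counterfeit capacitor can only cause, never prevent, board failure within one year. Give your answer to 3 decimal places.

PS ≈ 0.424

p₁ = P(outcome | exposed) = 368/804 = 0.45771
p₀ = P(outcome | unexposed) = 184/3139 = 0.058617
Under exogeneity and monotonicity, PS = (p₁ − p₀) / (1 − p₀).
PS = (0.45771 − 0.058617) / (1 − 0.058617) = 0.39909 / 0.94138 ≈ 0.4239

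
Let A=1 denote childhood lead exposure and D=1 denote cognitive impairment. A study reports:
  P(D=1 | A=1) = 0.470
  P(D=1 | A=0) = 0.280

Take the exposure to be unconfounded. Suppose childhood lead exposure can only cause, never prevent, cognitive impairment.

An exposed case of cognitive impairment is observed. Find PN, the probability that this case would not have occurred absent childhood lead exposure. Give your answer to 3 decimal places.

Let p₁ = 0.47, p₀ = 0.28.
Under exogeneity and monotonicity, PN = (p₁ − p₀) / p₁.
PN = (0.47 − 0.28) / 0.47 = 0.19 / 0.47 ≈ 0.4043

PN ≈ 0.404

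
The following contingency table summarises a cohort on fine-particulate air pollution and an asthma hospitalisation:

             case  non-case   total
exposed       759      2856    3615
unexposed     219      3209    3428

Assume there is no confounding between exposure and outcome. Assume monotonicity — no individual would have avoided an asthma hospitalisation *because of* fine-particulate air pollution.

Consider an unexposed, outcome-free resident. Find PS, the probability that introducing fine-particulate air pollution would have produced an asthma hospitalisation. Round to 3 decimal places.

p₁ = P(outcome | exposed) = 759/3615 = 0.20996
p₀ = P(outcome | unexposed) = 219/3428 = 0.063886
Under exogeneity and monotonicity, PS = (p₁ − p₀)/(1 − p₀).
PS = (0.20996 − 0.063886) / 0.93611 ≈ 0.1560

PS ≈ 0.156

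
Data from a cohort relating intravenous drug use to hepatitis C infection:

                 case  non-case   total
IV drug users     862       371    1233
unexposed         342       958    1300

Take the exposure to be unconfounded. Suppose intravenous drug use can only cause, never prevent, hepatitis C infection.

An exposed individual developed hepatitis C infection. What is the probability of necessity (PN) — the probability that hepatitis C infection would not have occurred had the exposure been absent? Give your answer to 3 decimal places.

p₁ = P(outcome | exposed) = 862/1233 = 0.69911
p₀ = P(outcome | unexposed) = 342/1300 = 0.26308
Under exogeneity and monotonicity, PN = (p₁ − p₀)/p₁.
PN = (0.69911 − 0.26308) / 0.69911 ≈ 0.6237

PN ≈ 0.624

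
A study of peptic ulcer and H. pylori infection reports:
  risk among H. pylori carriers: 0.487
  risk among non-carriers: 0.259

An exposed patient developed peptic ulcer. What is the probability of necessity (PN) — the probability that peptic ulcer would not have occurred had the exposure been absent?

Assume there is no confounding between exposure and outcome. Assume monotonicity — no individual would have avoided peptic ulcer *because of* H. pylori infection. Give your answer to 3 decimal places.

PN ≈ 0.468

Let p₁ = 0.487, p₀ = 0.259.
Under exogeneity and monotonicity, PN = (p₁ − p₀) / p₁.
PN = (0.487 − 0.259) / 0.487 = 0.228 / 0.487 ≈ 0.4682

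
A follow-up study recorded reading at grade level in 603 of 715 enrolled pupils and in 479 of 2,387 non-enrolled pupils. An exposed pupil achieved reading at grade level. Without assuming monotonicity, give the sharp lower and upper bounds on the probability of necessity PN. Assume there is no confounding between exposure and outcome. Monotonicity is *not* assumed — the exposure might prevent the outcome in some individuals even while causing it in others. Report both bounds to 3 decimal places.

p₁ = P(outcome | exposed) = 603/715 = 0.84336
p₀ = P(outcome | unexposed) = 479/2387 = 0.20067
Under exogeneity alone the bounds on PN are max{0,(p₁−p₀)/p₁} ≤ PN ≤ min{1,(1−p₀)/p₁}.
  lower = (p₁ − p₀)/p₁ = 0.64269 / 0.84336 ≈ 0.7621
  upper = min{1, (1 − p₀)/p₁} = 0.79933 / 0.84336 ≈ 0.9478

0.762 ≤ PN ≤ 0.948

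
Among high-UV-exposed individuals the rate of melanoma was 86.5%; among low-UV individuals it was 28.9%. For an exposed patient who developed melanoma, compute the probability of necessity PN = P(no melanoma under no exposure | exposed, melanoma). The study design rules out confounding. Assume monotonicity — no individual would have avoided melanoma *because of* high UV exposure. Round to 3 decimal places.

PN ≈ 0.666

p₁ = 0.865, p₀ = 0.289.
Under exogeneity and monotonicity, PN = (p₁ − p₀) / p₁.
PN = (0.865 − 0.289) / 0.865 = 0.576 / 0.865 ≈ 0.6659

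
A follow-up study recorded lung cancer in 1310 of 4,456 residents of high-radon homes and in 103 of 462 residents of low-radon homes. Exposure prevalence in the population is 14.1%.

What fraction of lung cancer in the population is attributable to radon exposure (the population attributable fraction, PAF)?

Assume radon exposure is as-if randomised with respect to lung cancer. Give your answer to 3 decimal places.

PAF ≈ 0.043

p₁ = P(outcome | exposed) = 1310/4456 = 0.29399
p₀ = P(outcome | unexposed) = 103/462 = 0.22294
Overall risk P(Y=1) = π·p₁ + (1−π)·p₀ = 0.141×0.29399 + 0.859×0.22294 = 0.23296.
Under exogeneity, PAF = [P(Y=1) − p₀] / P(Y=1).
PAF = (0.23296 − 0.22294) / 0.23296 ≈ 0.0430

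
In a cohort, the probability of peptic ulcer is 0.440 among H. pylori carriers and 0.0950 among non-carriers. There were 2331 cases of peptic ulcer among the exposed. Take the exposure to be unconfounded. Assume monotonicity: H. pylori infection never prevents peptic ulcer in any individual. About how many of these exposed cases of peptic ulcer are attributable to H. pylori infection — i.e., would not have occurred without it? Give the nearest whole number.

about 1828 cases

Let p₁ = 0.44, p₀ = 0.095.
PN = (p₁ − p₀)/p₁ = (0.44 − 0.095) / 0.44 ≈ 0.78409.
Attributable cases ≈ PN × (exposed cases) = 0.78409 × 2331 ≈ 1827.72.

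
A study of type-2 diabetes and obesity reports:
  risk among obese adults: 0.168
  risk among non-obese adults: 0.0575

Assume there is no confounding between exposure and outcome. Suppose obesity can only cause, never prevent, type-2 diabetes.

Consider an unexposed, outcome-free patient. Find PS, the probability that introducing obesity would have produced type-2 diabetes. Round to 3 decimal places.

PS ≈ 0.117

Let p₁ = 0.168, p₀ = 0.0575.
Under exogeneity and monotonicity, PS = (p₁ − p₀) / (1 − p₀).
PS = (0.168 − 0.0575) / (1 − 0.0575) = 0.1105 / 0.9425 ≈ 0.1172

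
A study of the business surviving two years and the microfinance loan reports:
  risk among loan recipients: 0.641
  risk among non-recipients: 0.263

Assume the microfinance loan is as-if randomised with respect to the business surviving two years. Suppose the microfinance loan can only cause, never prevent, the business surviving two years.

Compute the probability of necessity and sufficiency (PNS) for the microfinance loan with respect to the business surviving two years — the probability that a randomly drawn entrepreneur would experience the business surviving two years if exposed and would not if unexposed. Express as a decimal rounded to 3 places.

PNS ≈ 0.378

Let p₁ = 0.641, p₀ = 0.263.
Under exogeneity and monotonicity, PNS = p₁ − p₀.
PNS = 0.641 − 0.263 = 0.378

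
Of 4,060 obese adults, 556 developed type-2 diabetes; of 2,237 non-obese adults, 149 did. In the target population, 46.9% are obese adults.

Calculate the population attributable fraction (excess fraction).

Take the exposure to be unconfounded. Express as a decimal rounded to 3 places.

p₁ = P(outcome | exposed) = 556/4060 = 0.13695
p₀ = P(outcome | unexposed) = 149/2237 = 0.066607
Overall risk P(Y=1) = π·p₁ + (1−π)·p₀ = 0.469×0.13695 + 0.531×0.066607 = 0.099596.
Under exogeneity, PAF = [P(Y=1) − p₀] / P(Y=1).
PAF = (0.099596 − 0.066607) / 0.099596 ≈ 0.3312

PAF ≈ 0.331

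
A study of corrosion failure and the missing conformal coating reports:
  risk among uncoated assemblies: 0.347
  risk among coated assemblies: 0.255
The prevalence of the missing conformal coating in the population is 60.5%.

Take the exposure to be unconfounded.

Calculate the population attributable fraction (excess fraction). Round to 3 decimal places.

Let p₁ = 0.347, p₀ = 0.255.
Overall risk P(Y=1) = π·p₁ + (1−π)·p₀ = 0.605×0.347 + 0.395×0.255 = 0.31066.
Under exogeneity, PAF = [P(Y=1) − p₀] / P(Y=1).
PAF = (0.31066 − 0.255) / 0.31066 ≈ 0.1792

PAF ≈ 0.179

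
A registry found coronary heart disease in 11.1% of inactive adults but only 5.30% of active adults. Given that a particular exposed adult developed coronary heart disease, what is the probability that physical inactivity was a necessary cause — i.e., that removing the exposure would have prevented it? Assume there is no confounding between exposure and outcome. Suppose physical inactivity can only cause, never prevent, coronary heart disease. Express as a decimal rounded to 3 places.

PN ≈ 0.523

p₁ = 0.111, p₀ = 0.053.
Under exogeneity and monotonicity, PN = (p₁ − p₀) / p₁.
PN = (0.111 − 0.053) / 0.111 = 0.058 / 0.111 ≈ 0.5225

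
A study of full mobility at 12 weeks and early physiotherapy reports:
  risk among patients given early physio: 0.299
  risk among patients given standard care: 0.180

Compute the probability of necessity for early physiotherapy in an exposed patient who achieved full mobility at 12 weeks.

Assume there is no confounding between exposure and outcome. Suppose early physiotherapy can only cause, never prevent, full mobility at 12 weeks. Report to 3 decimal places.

PN ≈ 0.398

Let p₁ = 0.299, p₀ = 0.18.
Under exogeneity and monotonicity, PN = (p₁ − p₀) / p₁.
PN = (0.299 − 0.18) / 0.299 = 0.119 / 0.299 ≈ 0.3980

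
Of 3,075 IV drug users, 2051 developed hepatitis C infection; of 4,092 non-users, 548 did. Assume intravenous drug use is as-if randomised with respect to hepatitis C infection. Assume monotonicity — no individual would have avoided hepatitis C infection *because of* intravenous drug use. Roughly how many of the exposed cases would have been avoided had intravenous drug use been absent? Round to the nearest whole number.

about 1639 cases

p₁ = P(outcome | exposed) = 2051/3075 = 0.66699
p₀ = P(outcome | unexposed) = 548/4092 = 0.13392
PN = (p₁ − p₀)/p₁ = (0.66699 − 0.13392) / 0.66699 ≈ 0.79922.
Attributable cases ≈ PN × (exposed cases) = 0.79922 × 2051 ≈ 1639.20.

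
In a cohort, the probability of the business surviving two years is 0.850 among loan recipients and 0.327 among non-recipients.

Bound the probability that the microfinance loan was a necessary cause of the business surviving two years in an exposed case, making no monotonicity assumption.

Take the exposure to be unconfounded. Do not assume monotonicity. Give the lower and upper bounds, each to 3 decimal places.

0.615 ≤ PN ≤ 0.792

Let p₁ = 0.85, p₀ = 0.327.
Under exogeneity alone the bounds on PN are max{0,(p₁−p₀)/p₁} ≤ PN ≤ min{1,(1−p₀)/p₁}.
  lower = (p₁ − p₀)/p₁ = 0.523 / 0.85 ≈ 0.6153
  upper = min{1, (1 − p₀)/p₁} = 0.673 / 0.85 ≈ 0.7918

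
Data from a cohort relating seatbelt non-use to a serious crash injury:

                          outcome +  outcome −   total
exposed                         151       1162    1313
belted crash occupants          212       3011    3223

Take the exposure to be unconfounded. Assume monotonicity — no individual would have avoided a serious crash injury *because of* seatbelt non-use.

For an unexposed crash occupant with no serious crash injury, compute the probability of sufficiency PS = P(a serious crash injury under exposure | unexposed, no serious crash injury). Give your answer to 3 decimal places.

p₁ = P(outcome | exposed) = 151/1313 = 0.115
p₀ = P(outcome | unexposed) = 212/3223 = 0.065777
Under exogeneity and monotonicity, PS = (p₁ − p₀) / (1 − p₀).
PS = (0.115 − 0.065777) / (1 − 0.065777) = 0.049227 / 0.93422 ≈ 0.0527

PS ≈ 0.053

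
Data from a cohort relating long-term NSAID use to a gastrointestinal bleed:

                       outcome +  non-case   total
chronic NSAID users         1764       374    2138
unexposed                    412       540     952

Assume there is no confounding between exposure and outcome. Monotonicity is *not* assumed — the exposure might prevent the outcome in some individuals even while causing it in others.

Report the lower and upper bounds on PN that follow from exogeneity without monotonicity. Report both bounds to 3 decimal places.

0.475 ≤ PN ≤ 0.687

p₁ = P(outcome | exposed) = 1764/2138 = 0.82507
p₀ = P(outcome | unexposed) = 412/952 = 0.43277
Under exogeneity alone the bounds on PN are max{0,(p₁−p₀)/p₁} ≤ PN ≤ min{1,(1−p₀)/p₁}.
  lower = (p₁ − p₀)/p₁ = 0.3923 / 0.82507 ≈ 0.4755
  upper = min{1, (1 − p₀)/p₁} = 0.56723 / 0.82507 ≈ 0.6875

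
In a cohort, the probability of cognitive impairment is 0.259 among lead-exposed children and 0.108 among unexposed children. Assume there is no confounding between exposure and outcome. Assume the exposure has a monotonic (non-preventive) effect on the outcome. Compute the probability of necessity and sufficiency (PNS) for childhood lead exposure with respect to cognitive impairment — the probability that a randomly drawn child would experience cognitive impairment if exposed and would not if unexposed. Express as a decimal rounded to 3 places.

PNS ≈ 0.151

Let p₁ = 0.259, p₀ = 0.108.
Under exogeneity and monotonicity, PNS = p₁ − p₀.
PNS = 0.259 − 0.108 = 0.151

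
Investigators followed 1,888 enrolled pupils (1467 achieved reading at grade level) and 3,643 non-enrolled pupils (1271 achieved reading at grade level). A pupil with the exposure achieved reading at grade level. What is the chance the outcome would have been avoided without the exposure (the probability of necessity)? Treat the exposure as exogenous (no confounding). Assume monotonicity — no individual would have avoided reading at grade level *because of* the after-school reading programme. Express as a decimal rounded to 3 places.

p₁ = P(outcome | exposed) = 1467/1888 = 0.77701
p₀ = P(outcome | unexposed) = 1271/3643 = 0.34889
Under exogeneity and monotonicity, PN = (p₁ − p₀) / p₁.
PN = (0.77701 − 0.34889) / 0.77701 = 0.42812 / 0.77701 ≈ 0.5510

PN ≈ 0.551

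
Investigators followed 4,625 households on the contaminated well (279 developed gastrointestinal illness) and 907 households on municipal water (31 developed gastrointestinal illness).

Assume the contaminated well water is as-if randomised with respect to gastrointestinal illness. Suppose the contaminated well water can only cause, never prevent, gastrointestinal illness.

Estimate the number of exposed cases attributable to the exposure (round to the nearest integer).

about 121 cases

p₁ = P(outcome | exposed) = 279/4625 = 0.060324
p₀ = P(outcome | unexposed) = 31/907 = 0.034179
PN = (p₁ − p₀)/p₁ = (0.060324 − 0.034179) / 0.060324 ≈ 0.43342.
Attributable cases ≈ PN × (exposed cases) = 0.43342 × 279 ≈ 120.92.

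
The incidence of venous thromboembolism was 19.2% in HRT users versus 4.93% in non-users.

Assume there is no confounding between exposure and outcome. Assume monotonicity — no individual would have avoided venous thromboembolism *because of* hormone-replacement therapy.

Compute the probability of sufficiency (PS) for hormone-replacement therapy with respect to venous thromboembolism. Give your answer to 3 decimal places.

p₁ = 0.192, p₀ = 0.0493.
Under exogeneity and monotonicity, PS = (p₁ − p₀) / (1 − p₀).
PS = (0.192 − 0.0493) / (1 − 0.0493) = 0.1427 / 0.9507 ≈ 0.1501

PS ≈ 0.150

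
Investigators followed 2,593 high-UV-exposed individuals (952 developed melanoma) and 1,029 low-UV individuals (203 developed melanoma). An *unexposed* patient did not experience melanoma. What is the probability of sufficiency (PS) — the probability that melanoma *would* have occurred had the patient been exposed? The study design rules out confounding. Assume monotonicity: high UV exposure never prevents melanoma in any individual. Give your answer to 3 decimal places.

PS ≈ 0.212

p₁ = P(outcome | exposed) = 952/2593 = 0.36714
p₀ = P(outcome | unexposed) = 203/1029 = 0.19728
Under exogeneity and monotonicity, PS = (p₁ − p₀) / (1 − p₀).
PS = (0.36714 − 0.19728) / (1 − 0.19728) = 0.16986 / 0.80272 ≈ 0.2116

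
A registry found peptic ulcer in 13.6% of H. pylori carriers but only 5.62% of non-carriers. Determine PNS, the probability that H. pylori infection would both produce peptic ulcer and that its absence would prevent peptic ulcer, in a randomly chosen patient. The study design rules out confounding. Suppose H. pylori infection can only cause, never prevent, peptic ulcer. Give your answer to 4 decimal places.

p₁ = 0.136, p₀ = 0.0562.
Under exogeneity and monotonicity, PNS = p₁ − p₀.
PNS = 0.136 − 0.0562 = 0.0798

PNS ≈ 0.0798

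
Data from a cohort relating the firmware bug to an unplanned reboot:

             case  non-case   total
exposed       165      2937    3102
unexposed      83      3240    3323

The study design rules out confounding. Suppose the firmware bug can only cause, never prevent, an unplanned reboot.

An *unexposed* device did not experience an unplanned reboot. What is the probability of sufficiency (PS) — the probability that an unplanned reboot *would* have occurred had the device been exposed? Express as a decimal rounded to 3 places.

PS ≈ 0.029

p₁ = P(outcome | exposed) = 165/3102 = 0.053191
p₀ = P(outcome | unexposed) = 83/3323 = 0.024977
Under exogeneity and monotonicity, PS = (p₁ − p₀)/(1 − p₀).
PS = (0.053191 − 0.024977) / 0.97502 ≈ 0.0289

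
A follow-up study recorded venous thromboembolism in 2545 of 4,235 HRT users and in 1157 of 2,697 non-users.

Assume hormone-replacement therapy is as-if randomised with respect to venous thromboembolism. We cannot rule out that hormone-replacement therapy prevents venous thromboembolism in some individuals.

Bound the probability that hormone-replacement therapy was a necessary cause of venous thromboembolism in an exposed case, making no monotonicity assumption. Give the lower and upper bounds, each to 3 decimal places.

0.286 ≤ PN ≤ 0.950

p₁ = P(outcome | exposed) = 2545/4235 = 0.60094
p₀ = P(outcome | unexposed) = 1157/2697 = 0.429
Under exogeneity alone the bounds on PN are max{0,(p₁−p₀)/p₁} ≤ PN ≤ min{1,(1−p₀)/p₁}.
  lower = (p₁ − p₀)/p₁ = 0.17195 / 0.60094 ≈ 0.2861
  upper = min{1, (1 − p₀)/p₁} = 0.571 / 0.60094 ≈ 0.9502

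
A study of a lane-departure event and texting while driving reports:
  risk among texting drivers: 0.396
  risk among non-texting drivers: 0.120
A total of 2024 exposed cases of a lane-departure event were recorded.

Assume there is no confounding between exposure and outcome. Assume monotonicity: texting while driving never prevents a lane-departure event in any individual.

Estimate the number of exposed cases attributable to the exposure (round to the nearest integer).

about 1411 cases

Let p₁ = 0.396, p₀ = 0.12.
PN = (p₁ − p₀)/p₁ = (0.396 − 0.12) / 0.396 ≈ 0.69697.
Attributable cases ≈ PN × (exposed cases) = 0.69697 × 2024 ≈ 1410.67.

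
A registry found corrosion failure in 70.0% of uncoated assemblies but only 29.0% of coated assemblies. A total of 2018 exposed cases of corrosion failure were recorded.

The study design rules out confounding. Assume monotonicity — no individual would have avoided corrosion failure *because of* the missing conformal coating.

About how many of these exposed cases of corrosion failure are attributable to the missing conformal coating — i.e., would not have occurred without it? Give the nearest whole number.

about 1182 cases

p₁ = 0.7, p₀ = 0.29.
PN = (p₁ − p₀)/p₁ = (0.7 − 0.29) / 0.7 ≈ 0.58571.
Attributable cases ≈ PN × (exposed cases) = 0.58571 × 2018 ≈ 1181.97.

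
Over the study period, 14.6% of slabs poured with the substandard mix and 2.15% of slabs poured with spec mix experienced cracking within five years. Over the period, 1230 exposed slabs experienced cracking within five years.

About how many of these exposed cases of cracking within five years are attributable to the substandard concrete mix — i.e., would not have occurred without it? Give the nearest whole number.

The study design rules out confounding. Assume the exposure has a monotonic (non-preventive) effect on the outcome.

p₁ = 0.146, p₀ = 0.0215.
PN = (p₁ − p₀)/p₁ = (0.146 − 0.0215) / 0.146 ≈ 0.85274.
Attributable cases ≈ PN × (exposed cases) = 0.85274 × 1230 ≈ 1048.87.

about 1049 cases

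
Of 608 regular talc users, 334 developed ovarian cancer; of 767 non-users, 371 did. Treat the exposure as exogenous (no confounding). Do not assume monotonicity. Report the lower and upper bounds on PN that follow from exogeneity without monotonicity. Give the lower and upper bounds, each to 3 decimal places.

p₁ = P(outcome | exposed) = 334/608 = 0.54934
p₀ = P(outcome | unexposed) = 371/767 = 0.4837
Under exogeneity alone the bounds on PN are max{0,(p₁−p₀)/p₁} ≤ PN ≤ min{1,(1−p₀)/p₁}.
  lower = (p₁ − p₀)/p₁ = 0.065639 / 0.54934 ≈ 0.1195
  upper = min{1, (1 − p₀)/p₁} = 0.5163 / 0.54934 ≈ 0.9398

0.119 ≤ PN ≤ 0.940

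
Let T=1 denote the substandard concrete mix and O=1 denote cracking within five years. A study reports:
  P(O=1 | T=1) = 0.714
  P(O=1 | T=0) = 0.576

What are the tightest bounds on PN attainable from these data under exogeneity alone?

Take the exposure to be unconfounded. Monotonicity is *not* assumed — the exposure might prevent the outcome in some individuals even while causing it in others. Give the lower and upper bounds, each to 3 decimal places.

0.193 ≤ PN ≤ 0.594

Let p₁ = 0.714, p₀ = 0.576.
Under exogeneity alone the bounds on PN are max{0,(p₁−p₀)/p₁} ≤ PN ≤ min{1,(1−p₀)/p₁}.
  lower = (p₁ − p₀)/p₁ = 0.138 / 0.714 ≈ 0.1933
  upper = min{1, (1 − p₀)/p₁} = 0.424 / 0.714 ≈ 0.5938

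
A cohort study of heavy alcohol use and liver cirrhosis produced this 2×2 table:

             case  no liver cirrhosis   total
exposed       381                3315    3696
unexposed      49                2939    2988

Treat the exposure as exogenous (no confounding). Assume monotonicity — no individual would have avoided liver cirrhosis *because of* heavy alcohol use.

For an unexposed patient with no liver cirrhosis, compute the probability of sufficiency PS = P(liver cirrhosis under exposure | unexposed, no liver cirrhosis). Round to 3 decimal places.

PS ≈ 0.088

p₁ = P(outcome | exposed) = 381/3696 = 0.10308
p₀ = P(outcome | unexposed) = 49/2988 = 0.016399
Under exogeneity and monotonicity, PS = (p₁ − p₀) / (1 − p₀).
PS = (0.10308 − 0.016399) / (1 − 0.016399) = 0.086685 / 0.9836 ≈ 0.0881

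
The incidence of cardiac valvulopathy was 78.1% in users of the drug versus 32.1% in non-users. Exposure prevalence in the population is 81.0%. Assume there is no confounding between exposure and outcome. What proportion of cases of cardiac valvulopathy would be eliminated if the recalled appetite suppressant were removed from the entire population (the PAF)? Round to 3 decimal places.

PAF ≈ 0.537

p₁ = 0.781, p₀ = 0.321.
Overall risk P(Y=1) = π·p₁ + (1−π)·p₀ = 0.81×0.781 + 0.19×0.321 = 0.6936.
Under exogeneity, PAF = [P(Y=1) − p₀] / P(Y=1).
PAF = (0.6936 − 0.321) / 0.6936 ≈ 0.5372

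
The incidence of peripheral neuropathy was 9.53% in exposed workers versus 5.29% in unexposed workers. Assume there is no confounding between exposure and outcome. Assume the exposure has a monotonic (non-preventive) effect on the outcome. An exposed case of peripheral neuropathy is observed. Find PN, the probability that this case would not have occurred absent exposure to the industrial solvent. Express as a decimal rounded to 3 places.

PN ≈ 0.445

p₁ = 0.0953, p₀ = 0.0529.
Under exogeneity and monotonicity, PN = (p₁ − p₀) / p₁.
PN = (0.0953 − 0.0529) / 0.0953 = 0.0424 / 0.0953 ≈ 0.4449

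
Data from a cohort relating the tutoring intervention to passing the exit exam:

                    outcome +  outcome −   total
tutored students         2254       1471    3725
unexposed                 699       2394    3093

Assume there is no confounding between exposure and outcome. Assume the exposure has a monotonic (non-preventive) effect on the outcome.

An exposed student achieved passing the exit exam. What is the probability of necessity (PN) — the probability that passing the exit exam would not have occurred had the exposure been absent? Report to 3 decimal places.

p₁ = P(outcome | exposed) = 2254/3725 = 0.6051
p₀ = P(outcome | unexposed) = 699/3093 = 0.22599
Under exogeneity and monotonicity, PN = (p₁ − p₀) / p₁.
PN = (0.6051 − 0.22599) / 0.6051 = 0.37911 / 0.6051 ≈ 0.6265

PN ≈ 0.627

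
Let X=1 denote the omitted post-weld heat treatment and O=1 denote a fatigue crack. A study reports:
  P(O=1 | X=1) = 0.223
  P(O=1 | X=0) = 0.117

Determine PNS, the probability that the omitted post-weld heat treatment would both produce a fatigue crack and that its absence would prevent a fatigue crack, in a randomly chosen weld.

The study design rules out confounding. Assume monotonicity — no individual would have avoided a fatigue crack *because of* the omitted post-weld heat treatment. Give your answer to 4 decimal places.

Let p₁ = 0.223, p₀ = 0.117.
Under exogeneity and monotonicity, PNS = p₁ − p₀.
PNS = 0.223 − 0.117 = 0.106

PNS ≈ 0.1060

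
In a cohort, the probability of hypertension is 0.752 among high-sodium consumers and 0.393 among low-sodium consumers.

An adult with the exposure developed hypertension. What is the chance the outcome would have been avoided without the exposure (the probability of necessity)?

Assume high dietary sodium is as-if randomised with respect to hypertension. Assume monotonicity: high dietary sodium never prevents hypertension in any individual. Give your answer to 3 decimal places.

PN ≈ 0.477

Let p₁ = 0.752, p₀ = 0.393.
Under exogeneity and monotonicity, PN = (p₁ − p₀) / p₁.
PN = (0.752 − 0.393) / 0.752 = 0.359 / 0.752 ≈ 0.4774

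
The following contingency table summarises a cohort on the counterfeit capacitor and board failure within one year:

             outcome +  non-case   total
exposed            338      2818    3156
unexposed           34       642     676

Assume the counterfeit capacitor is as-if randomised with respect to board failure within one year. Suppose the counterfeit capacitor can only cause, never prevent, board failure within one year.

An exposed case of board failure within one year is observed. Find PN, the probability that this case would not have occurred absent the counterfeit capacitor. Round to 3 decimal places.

p₁ = P(outcome | exposed) = 338/3156 = 0.1071
p₀ = P(outcome | unexposed) = 34/676 = 0.050296
Under exogeneity and monotonicity, PN = (p₁ − p₀)/p₁.
PN = (0.1071 − 0.050296) / 0.1071 ≈ 0.5304

PN ≈ 0.530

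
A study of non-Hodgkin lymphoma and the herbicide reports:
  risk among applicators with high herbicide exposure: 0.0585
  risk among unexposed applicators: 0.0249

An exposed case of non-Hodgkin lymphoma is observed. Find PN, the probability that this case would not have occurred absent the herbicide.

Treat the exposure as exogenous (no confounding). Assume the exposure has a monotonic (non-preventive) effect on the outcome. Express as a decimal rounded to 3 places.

Let p₁ = 0.0585, p₀ = 0.0249.
Under exogeneity and monotonicity, PN = (p₁ − p₀) / p₁.
PN = (0.0585 − 0.0249) / 0.0585 = 0.0336 / 0.0585 ≈ 0.5744

PN ≈ 0.574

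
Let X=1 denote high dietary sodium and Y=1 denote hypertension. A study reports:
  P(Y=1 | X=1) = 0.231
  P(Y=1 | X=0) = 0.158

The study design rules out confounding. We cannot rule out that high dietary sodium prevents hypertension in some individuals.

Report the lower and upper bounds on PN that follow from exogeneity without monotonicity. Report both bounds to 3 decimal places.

0.316 ≤ PN ≤ 1.000

Let p₁ = 0.231, p₀ = 0.158.
Under exogeneity alone the bounds on PN are max{0,(p₁−p₀)/p₁} ≤ PN ≤ min{1,(1−p₀)/p₁}.
  lower = (p₁ − p₀)/p₁ = 0.073 / 0.231 ≈ 0.3160
  upper = min{1, (1 − p₀)/p₁} = 0.842 / 0.231 ≈ 3.6450 → capped at 1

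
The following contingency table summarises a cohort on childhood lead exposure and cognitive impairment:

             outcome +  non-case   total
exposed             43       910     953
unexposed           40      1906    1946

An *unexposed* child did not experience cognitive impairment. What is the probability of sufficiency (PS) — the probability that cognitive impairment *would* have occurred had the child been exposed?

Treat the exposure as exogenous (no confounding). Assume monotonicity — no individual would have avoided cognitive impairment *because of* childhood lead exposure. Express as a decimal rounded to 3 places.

p₁ = P(outcome | exposed) = 43/953 = 0.045121
p₀ = P(outcome | unexposed) = 40/1946 = 0.020555
Under exogeneity and monotonicity, PS = (p₁ − p₀)/(1 − p₀).
PS = (0.045121 − 0.020555) / 0.97945 ≈ 0.0251

PS ≈ 0.025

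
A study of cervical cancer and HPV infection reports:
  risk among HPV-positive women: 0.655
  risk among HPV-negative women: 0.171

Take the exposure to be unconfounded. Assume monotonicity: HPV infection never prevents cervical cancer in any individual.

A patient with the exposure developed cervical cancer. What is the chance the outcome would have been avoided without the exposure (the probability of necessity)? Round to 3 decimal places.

Let p₁ = 0.655, p₀ = 0.171.
Under exogeneity and monotonicity, PN = (p₁ − p₀) / p₁.
PN = (0.655 − 0.171) / 0.655 = 0.484 / 0.655 ≈ 0.7389

PN ≈ 0.739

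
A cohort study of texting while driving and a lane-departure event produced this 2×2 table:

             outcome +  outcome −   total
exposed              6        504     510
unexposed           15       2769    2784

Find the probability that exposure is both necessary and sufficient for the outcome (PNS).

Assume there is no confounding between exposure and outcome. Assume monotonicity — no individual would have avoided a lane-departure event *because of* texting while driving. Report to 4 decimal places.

p₁ = P(outcome | exposed) = 6/510 = 0.011765
p₀ = P(outcome | unexposed) = 15/2784 = 0.0053879
Under exogeneity and monotonicity, PNS = p₁ − p₀.
PNS = 0.011765 − 0.0053879 = 0.0063768

PNS ≈ 0.0064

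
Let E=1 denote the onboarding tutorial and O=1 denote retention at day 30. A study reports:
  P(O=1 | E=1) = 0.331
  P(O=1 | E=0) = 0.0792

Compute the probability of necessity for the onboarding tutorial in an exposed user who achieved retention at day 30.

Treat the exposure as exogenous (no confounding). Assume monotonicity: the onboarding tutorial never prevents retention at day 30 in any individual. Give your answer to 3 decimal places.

PN ≈ 0.761

Let p₁ = 0.331, p₀ = 0.0792.
Under exogeneity and monotonicity, PN = (p₁ − p₀) / p₁.
PN = (0.331 − 0.0792) / 0.331 = 0.2518 / 0.331 ≈ 0.7607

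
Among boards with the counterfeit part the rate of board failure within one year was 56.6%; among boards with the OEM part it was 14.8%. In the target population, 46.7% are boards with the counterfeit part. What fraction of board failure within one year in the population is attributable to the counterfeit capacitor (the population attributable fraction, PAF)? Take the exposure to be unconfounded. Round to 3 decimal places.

PAF ≈ 0.569

p₁ = 0.566, p₀ = 0.148.
Overall risk P(Y=1) = π·p₁ + (1−π)·p₀ = 0.467×0.566 + 0.533×0.148 = 0.34321.
Under exogeneity, PAF = [P(Y=1) − p₀] / P(Y=1).
PAF = (0.34321 − 0.148) / 0.34321 ≈ 0.5688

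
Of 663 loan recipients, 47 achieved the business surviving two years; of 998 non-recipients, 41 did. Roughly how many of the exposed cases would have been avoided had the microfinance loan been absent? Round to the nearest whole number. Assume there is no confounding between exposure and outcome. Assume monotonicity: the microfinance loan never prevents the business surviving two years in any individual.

p₁ = P(outcome | exposed) = 47/663 = 0.07089
p₀ = P(outcome | unexposed) = 41/998 = 0.041082
PN = (p₁ − p₀)/p₁ = (0.07089 − 0.041082) / 0.07089 ≈ 0.42048.
Attributable cases ≈ PN × (exposed cases) = 0.42048 × 47 ≈ 19.76.

about 20 cases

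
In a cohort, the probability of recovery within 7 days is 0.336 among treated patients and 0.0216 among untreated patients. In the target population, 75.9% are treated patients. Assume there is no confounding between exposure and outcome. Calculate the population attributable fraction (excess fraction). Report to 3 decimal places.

Let p₁ = 0.336, p₀ = 0.0216.
Overall risk P(Y=1) = π·p₁ + (1−π)·p₀ = 0.759×0.336 + 0.241×0.0216 = 0.26023.
Under exogeneity, PAF = [P(Y=1) − p₀] / P(Y=1).
PAF = (0.26023 − 0.0216) / 0.26023 ≈ 0.9170

PAF ≈ 0.917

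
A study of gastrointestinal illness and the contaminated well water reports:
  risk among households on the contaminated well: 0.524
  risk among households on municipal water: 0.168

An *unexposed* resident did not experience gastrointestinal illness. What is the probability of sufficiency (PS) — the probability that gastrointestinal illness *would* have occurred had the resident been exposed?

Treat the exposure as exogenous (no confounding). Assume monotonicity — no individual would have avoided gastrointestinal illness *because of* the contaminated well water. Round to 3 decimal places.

Let p₁ = 0.524, p₀ = 0.168.
Under exogeneity and monotonicity, PS = (p₁ − p₀) / (1 − p₀).
PS = (0.524 − 0.168) / (1 − 0.168) = 0.356 / 0.832 ≈ 0.4279

PS ≈ 0.428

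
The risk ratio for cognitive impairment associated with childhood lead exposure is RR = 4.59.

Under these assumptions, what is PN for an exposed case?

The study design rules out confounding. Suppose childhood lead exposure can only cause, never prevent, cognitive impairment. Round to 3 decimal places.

Under exogeneity and monotonicity, PN = (RR − 1) / RR = 1 − 1/RR.
PN = (4.59 − 1) / 4.59 = 3.59 / 4.59 ≈ 0.7821

PN ≈ 0.782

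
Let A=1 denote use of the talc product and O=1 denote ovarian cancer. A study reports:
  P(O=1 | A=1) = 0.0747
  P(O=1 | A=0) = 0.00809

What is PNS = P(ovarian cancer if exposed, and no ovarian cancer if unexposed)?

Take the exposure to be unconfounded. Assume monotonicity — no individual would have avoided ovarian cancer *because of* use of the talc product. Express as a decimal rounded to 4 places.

PNS ≈ 0.0666

Let p₁ = 0.0747, p₀ = 0.00809.
Under exogeneity and monotonicity, PNS = p₁ − p₀.
PNS = 0.0747 − 0.00809 = 0.06661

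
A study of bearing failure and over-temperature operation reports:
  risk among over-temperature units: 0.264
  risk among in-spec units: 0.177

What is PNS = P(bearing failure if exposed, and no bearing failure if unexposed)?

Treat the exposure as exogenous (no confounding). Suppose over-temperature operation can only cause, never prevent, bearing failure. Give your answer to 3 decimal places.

Let p₁ = 0.264, p₀ = 0.177.
Under exogeneity and monotonicity, PNS = p₁ − p₀.
PNS = 0.264 − 0.177 = 0.087

PNS ≈ 0.087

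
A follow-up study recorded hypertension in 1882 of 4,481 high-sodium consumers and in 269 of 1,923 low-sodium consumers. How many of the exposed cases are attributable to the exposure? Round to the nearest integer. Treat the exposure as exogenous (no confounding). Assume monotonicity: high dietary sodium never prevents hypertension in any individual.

p₁ = P(outcome | exposed) = 1882/4481 = 0.42
p₀ = P(outcome | unexposed) = 269/1923 = 0.13989
PN = (p₁ − p₀)/p₁ = (0.42 − 0.13989) / 0.42 ≈ 0.66694.
Attributable cases ≈ PN × (exposed cases) = 0.66694 × 1882 ≈ 1255.17.

about 1255 cases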